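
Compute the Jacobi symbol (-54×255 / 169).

1

By multiplicativity, (-54·255 / 169) = (-54 / 169)·(255 / 169).
First factor (-54 / 169):
(-54 / 169)
  = (115 / 169)    [-54 ≡ 115 mod 169]
  = (169 / 115)    [QR: 169 ≡ 1 mod 4, sign kept]
  = (54 / 115)    [169 ≡ 54 mod 115]
  = -(27 / 115)    [115 ≡ 3 mod 8 ⇒ (2 / 115) = -1]
  = (115 / 27)    [QR: both ≡ 3 mod 4, sign flips]
  = (7 / 27)    [115 ≡ 7 mod 27]
  = -(27 / 7)    [QR: both ≡ 3 mod 4, sign flips]
  = -(6 / 7)    [27 ≡ 6 mod 7]
  = -(3 / 7)    [7 ≡ 7 mod 8 ⇒ (2 / 7) = +1]
  = (7 / 3)    [QR: both ≡ 3 mod 4, sign flips]
  = (1 / 3)    [7 ≡ 1 mod 3]
  = 1    [(1 / 3) = 1]
Second factor (255 / 169):
(255 / 169)
  = (86 / 169)    [255 ≡ 86 mod 169]
  = (43 / 169)    [169 ≡ 1 mod 8 ⇒ (2 / 169) = +1]
  = (169 / 43)    [QR: 169 ≡ 1 mod 4, sign kept]
  = (40 / 43)    [169 ≡ 40 mod 43]
  = -(5 / 43)    [43 ≡ 3 mod 8 ⇒ (2 / 43)^3 = -1]
  = -(43 / 5)    [QR: 5 ≡ 1 mod 4, sign kept]
  = -(3 / 5)    [43 ≡ 3 mod 5]
  = -(5 / 3)    [QR: 5 ≡ 1 mod 4, sign kept]
  = -(2 / 3)    [5 ≡ 2 mod 3]
  = (1 / 3)    [3 ≡ 3 mod 8 ⇒ (2 / 3) = -1]
  = 1    [(1 / 3) = 1]
Product: (1)·(1) = 1.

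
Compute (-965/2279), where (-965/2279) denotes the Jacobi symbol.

Reduce the numerator: -965 ≡ 1314 (mod 2279), so (-965/2279) = (1314/2279).
Factor out 2: 1314 = 2·657. Since 2279 ≡ 7 (mod 8), (2/2279) = +1. Now have (657/2279).
657 ≡ 1 (mod 4), so quadratic reciprocity gives (657/2279) = (2279/657). Reduce: 2279 ≡ 308 (mod 657). Now have (308/657).
Factor out 2: 308 = 2^2·77. Since 657 ≡ 1 (mod 8), (2/657) = +1, and (2/657)^2 = +1. Now have (77/657).
77 ≡ 1 (mod 4), so quadratic reciprocity gives (77/657) = (657/77). Reduce: 657 ≡ 41 (mod 77). Now have (41/77).
41 ≡ 1 (mod 4), so quadratic reciprocity gives (41/77) = (77/41). Reduce: 77 ≡ 36 (mod 41). Now have (36/41).
Factor out 2: 36 = 2^2·9. Since 41 ≡ 1 (mod 8), (2/41) = +1, and (2/41)^2 = +1. Now have (9/41).
9 ≡ 1 (mod 4), so quadratic reciprocity gives (9/41) = (41/9). Reduce: 41 ≡ 5 (mod 9). Now have (5/9).
5 ≡ 1 (mod 4), so quadratic reciprocity gives (5/9) = (9/5). Reduce: 9 ≡ 4 (mod 5). Now have (4/5).
Factor out 2: 4 = 2^2. Since 5 ≡ 5 (mod 8), (2/5) = -1, and (2/5)^2 = +1. Now have (1/5).
(1/5) = 1. Collecting the sign factors: 1.

1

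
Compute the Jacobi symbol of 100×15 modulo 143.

By multiplicativity, (100·15 / 143) = (100 / 143)·(15 / 143).
First factor (100 / 143):
Factor out 2: 100 = 2^2·25. Since 143 ≡ 7 (mod 8), (2 / 143) = +1, and (2 / 143)^2 = +1. Now have (25 / 143).
25 ≡ 1 (mod 4), so quadratic reciprocity gives (25 / 143) = (143 / 25). Reduce: 143 ≡ 18 (mod 25). Now have (18 / 25).
Factor out 2: 18 = 2·9. Since 25 ≡ 1 (mod 8), (2 / 25) = +1. Now have (9 / 25).
9 ≡ 1 (mod 4), so quadratic reciprocity gives (9 / 25) = (25 / 9). Reduce: 25 ≡ 7 (mod 9). Now have (7 / 9).
9 ≡ 1 (mod 4), so quadratic reciprocity gives (7 / 9) = (9 / 7). Reduce: 9 ≡ 2 (mod 7). Now have (2 / 7).
Factor out 2: 2 = 2. Since 7 ≡ 7 (mod 8), (2 / 7) = +1. Now have (1 / 7).
(1 / 7) = 1. Collecting the sign factors: 1.
Second factor (15 / 143):
Both 15 ≡ 3 and 143 ≡ 3 (mod 4), so reciprocity gives (15 / 143) = -(143 / 15). Reduce: 143 ≡ 8 (mod 15). Now have -(8 / 15).
Factor out 2: 8 = 2^3. Since 15 ≡ 7 (mod 8), (2 / 15) = +1, and (2 / 15)^3 = +1. Now have -(1 / 15).
(1 / 15) = 1. Collecting the sign factors: -1.
Product: (1)·(-1) = -1.

-1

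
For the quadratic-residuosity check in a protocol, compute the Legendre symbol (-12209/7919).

(-12209/7919)
  = -(12209/7919)    [7919 ≡ 3 mod 4 ⇒ (-1/7919) = -1]
  = -(4290/7919)    [12209 ≡ 4290 mod 7919]
  = -(2145/7919)    [7919 ≡ 7 mod 8 ⇒ (2/7919) = +1]
  = -(7919/2145)    [QR: 2145 ≡ 1 mod 4, sign kept]
  = -(1484/2145)    [7919 ≡ 1484 mod 2145]
  = -(371/2145)    [2145 ≡ 1 mod 8 ⇒ (2/2145)^2 = +1]
  = -(2145/371)    [QR: 2145 ≡ 1 mod 4, sign kept]
  = -(290/371)    [2145 ≡ 290 mod 371]
  = (145/371)    [371 ≡ 3 mod 8 ⇒ (2/371) = -1]
  = (371/145)    [QR: 145 ≡ 1 mod 4, sign kept]
  = (81/145)    [371 ≡ 81 mod 145]
  = (145/81)    [QR: 81 ≡ 1 mod 4, sign kept]
  = (64/81)    [145 ≡ 64 mod 81]
  = (1/81)    [81 ≡ 1 mod 8 ⇒ (2/81)^6 = +1]
  = 1    [(1/81) = 1]

1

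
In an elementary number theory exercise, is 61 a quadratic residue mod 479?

yes

(61/479)
  = (479/61)    [QR: 61 ≡ 1 mod 4, sign kept]
  = (52/61)    [479 ≡ 52 mod 61]
  = (13/61)    [61 ≡ 5 mod 8 ⇒ (2/61)^2 = +1]
  = (61/13)    [QR: 13 ≡ 1 mod 4, sign kept]
  = (9/13)    [61 ≡ 9 mod 13]
  = (13/9)    [QR: 9 ≡ 1 mod 4, sign kept]
  = (4/9)    [13 ≡ 4 mod 9]
  = (1/9)    [9 ≡ 1 mod 8 ⇒ (2/9)^2 = +1]
  = 1    [(1/9) = 1]
The Legendre symbol is 1, so x^2 ≡ 61 (mod 479) has solution.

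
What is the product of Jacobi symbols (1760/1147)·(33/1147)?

By multiplicativity, (1760·33/1147) = (1760/1147)·(33/1147).
First factor (1760/1147):
Reduce the numerator: 1760 ≡ 613 (mod 1147), so (1760/1147) = (613/1147).
613 ≡ 1 (mod 4), so quadratic reciprocity gives (613/1147) = (1147/613). Reduce: 1147 ≡ 534 (mod 613). Now have (534/613).
Factor out 2: 534 = 2·267. Since 613 ≡ 5 (mod 8), (2/613) = -1. Now have -(267/613).
613 ≡ 1 (mod 4), so quadratic reciprocity gives (267/613) = (613/267). Reduce: 613 ≡ 79 (mod 267). Now have -(79/267).
Both 79 ≡ 3 and 267 ≡ 3 (mod 4), so reciprocity gives (79/267) = -(267/79). Reduce: 267 ≡ 30 (mod 79). Now have (30/79).
Factor out 2: 30 = 2·15. Since 79 ≡ 7 (mod 8), (2/79) = +1. Now have (15/79).
Both 15 ≡ 3 and 79 ≡ 3 (mod 4), so reciprocity gives (15/79) = -(79/15). Reduce: 79 ≡ 4 (mod 15). Now have -(4/15).
Factor out 2: 4 = 2^2. Since 15 ≡ 7 (mod 8), (2/15) = +1, and (2/15)^2 = +1. Now have -(1/15).
(1/15) = 1. Collecting the sign factors: -1.
Second factor (33/1147):
33 ≡ 1 (mod 4), so quadratic reciprocity gives (33/1147) = (1147/33). Reduce: 1147 ≡ 25 (mod 33). Now have (25/33).
25 ≡ 1 (mod 4), so quadratic reciprocity gives (25/33) = (33/25). Reduce: 33 ≡ 8 (mod 25). Now have (8/25).
Factor out 2: 8 = 2^3. Since 25 ≡ 1 (mod 8), (2/25) = +1, and (2/25)^3 = +1. Now have (1/25).
(1/25) = 1. Collecting the sign factors: 1.
Product: (-1)·(1) = -1.

-1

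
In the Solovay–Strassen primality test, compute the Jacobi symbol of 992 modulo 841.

1

(992|841)
  = (151|841)    [992 ≡ 151 mod 841]
  = (841|151)    [QR: 841 ≡ 1 mod 4, sign kept]
  = (86|151)    [841 ≡ 86 mod 151]
  = (43|151)    [151 ≡ 7 mod 8 ⇒ (2|151) = +1]
  = -(151|43)    [QR: both ≡ 3 mod 4, sign flips]
  = -(22|43)    [151 ≡ 22 mod 43]
  = (11|43)    [43 ≡ 3 mod 8 ⇒ (2|43) = -1]
  = -(43|11)    [QR: both ≡ 3 mod 4, sign flips]
  = -(10|11)    [43 ≡ 10 mod 11]
  = (5|11)    [11 ≡ 3 mod 8 ⇒ (2|11) = -1]
  = (11|5)    [QR: 5 ≡ 1 mod 4, sign kept]
  = (1|5)    [11 ≡ 1 mod 5]
  = 1    [(1|5) = 1]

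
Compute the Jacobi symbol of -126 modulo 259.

0

Reduce the numerator: -126 ≡ 133 (mod 259), so (-126/259) = (133/259).
133 ≡ 1 (mod 4), so quadratic reciprocity gives (133/259) = (259/133). Reduce: 259 ≡ 126 (mod 133). Now have (126/133).
Factor out 2: 126 = 2·63. Since 133 ≡ 5 (mod 8), (2/133) = -1. Now have -(63/133).
133 ≡ 1 (mod 4), so quadratic reciprocity gives (63/133) = (133/63). Reduce: 133 ≡ 7 (mod 63). Now have -(7/63).
Both 7 ≡ 3 and 63 ≡ 3 (mod 4), so reciprocity gives (7/63) = -(63/7). Reduce: 63 ≡ 0 (mod 7). Now have (0/7).
The numerator is now 0 with denominator 7 > 1: the symbol is 0.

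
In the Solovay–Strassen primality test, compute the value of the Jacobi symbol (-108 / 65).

-1

(-108 / 65)
  = (108 / 65)    [65 ≡ 1 mod 4 ⇒ (-1 / 65) = +1]
  = (43 / 65)    [108 ≡ 43 mod 65]
  = (65 / 43)    [QR: 65 ≡ 1 mod 4, sign kept]
  = (22 / 43)    [65 ≡ 22 mod 43]
  = -(11 / 43)    [43 ≡ 3 mod 8 ⇒ (2 / 43) = -1]
  = (43 / 11)    [QR: both ≡ 3 mod 4, sign flips]
  = (10 / 11)    [43 ≡ 10 mod 11]
  = -(5 / 11)    [11 ≡ 3 mod 8 ⇒ (2 / 11) = -1]
  = -(11 / 5)    [QR: 5 ≡ 1 mod 4, sign kept]
  = -(1 / 5)    [11 ≡ 1 mod 5]
  = -1    [(1 / 5) = 1]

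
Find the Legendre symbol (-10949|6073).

(-10949|6073)
  = (1197|6073)    [-10949 ≡ 1197 mod 6073]
  = (6073|1197)    [QR: 1197 ≡ 1 mod 4, sign kept]
  = (88|1197)    [6073 ≡ 88 mod 1197]
  = -(11|1197)    [1197 ≡ 5 mod 8 ⇒ (2|1197)^3 = -1]
  = -(1197|11)    [QR: 1197 ≡ 1 mod 4, sign kept]
  = -(9|11)    [1197 ≡ 9 mod 11]
  = -(11|9)    [QR: 9 ≡ 1 mod 4, sign kept]
  = -(2|9)    [11 ≡ 2 mod 9]
  = -(1|9)    [9 ≡ 1 mod 8 ⇒ (2|9) = +1]
  = -1    [(1|9) = 1]

-1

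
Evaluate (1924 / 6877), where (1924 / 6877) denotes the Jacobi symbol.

0

(1924 / 6877)
  = (481 / 6877)    [6877 ≡ 5 mod 8 ⇒ (2 / 6877)^2 = +1]
  = (6877 / 481)    [QR: 481 ≡ 1 mod 4, sign kept]
  = (143 / 481)    [6877 ≡ 143 mod 481]
  = (481 / 143)    [QR: 481 ≡ 1 mod 4, sign kept]
  = (52 / 143)    [481 ≡ 52 mod 143]
  = (13 / 143)    [143 ≡ 7 mod 8 ⇒ (2 / 143)^2 = +1]
  = (143 / 13)    [QR: 13 ≡ 1 mod 4, sign kept]
  = (0 / 13)    [143 ≡ 0 mod 13]
  = 0    [numerator 0, gcd > 1]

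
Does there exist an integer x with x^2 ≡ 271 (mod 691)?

(271/691)
  = -(691/271)    [QR: both ≡ 3 mod 4, sign flips]
  = -(149/271)    [691 ≡ 149 mod 271]
  = -(271/149)    [QR: 149 ≡ 1 mod 4, sign kept]
  = -(122/149)    [271 ≡ 122 mod 149]
  = (61/149)    [149 ≡ 5 mod 8 ⇒ (2/149) = -1]
  = (149/61)    [QR: 61 ≡ 1 mod 4, sign kept]
  = (27/61)    [149 ≡ 27 mod 61]
  = (61/27)    [QR: 61 ≡ 1 mod 4, sign kept]
  = (7/27)    [61 ≡ 7 mod 27]
  = -(27/7)    [QR: both ≡ 3 mod 4, sign flips]
  = -(6/7)    [27 ≡ 6 mod 7]
  = -(3/7)    [7 ≡ 7 mod 8 ⇒ (2/7) = +1]
  = (7/3)    [QR: both ≡ 3 mod 4, sign flips]
  = (1/3)    [7 ≡ 1 mod 3]
  = 1    [(1/3) = 1]
(271/691) = 1, and 691 is prime, so 271 is a quadratic residue mod 691.

yes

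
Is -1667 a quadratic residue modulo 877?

(-1667/877)
  = (87/877)    [-1667 ≡ 87 mod 877]
  = (877/87)    [QR: 877 ≡ 1 mod 4, sign kept]
  = (7/87)    [877 ≡ 7 mod 87]
  = -(87/7)    [QR: both ≡ 3 mod 4, sign flips]
  = -(3/7)    [87 ≡ 3 mod 7]
  = (7/3)    [QR: both ≡ 3 mod 4, sign flips]
  = (1/3)    [7 ≡ 1 mod 3]
  = 1    [(1/3) = 1]
The Legendre symbol is 1, so x^2 ≡ -1667 (mod 877) has solution.

yes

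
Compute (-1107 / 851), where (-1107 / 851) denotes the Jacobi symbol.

-1

Pull out -1: (-1107 / 851) = (-1 / 851)·(1107 / 851). Since 851 ≡ 3 (mod 4), (-1 / 851) = -1. Now have -(1107 / 851).
Reduce the numerator: 1107 ≡ 256 (mod 851), so (1107 / 851) = (256 / 851).
Factor out 2: 256 = 2^8. Since 851 ≡ 3 (mod 8), (2 / 851) = -1, and (2 / 851)^8 = +1. Now have -(1 / 851).
(1 / 851) = 1. Collecting the sign factors: -1.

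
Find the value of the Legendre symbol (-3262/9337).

(-3262/9337)
  = (6075/9337)    [-3262 ≡ 6075 mod 9337]
  = (9337/6075)    [QR: 9337 ≡ 1 mod 4, sign kept]
  = (3262/6075)    [9337 ≡ 3262 mod 6075]
  = -(1631/6075)    [6075 ≡ 3 mod 8 ⇒ (2/6075) = -1]
  = (6075/1631)    [QR: both ≡ 3 mod 4, sign flips]
  = (1182/1631)    [6075 ≡ 1182 mod 1631]
  = (591/1631)    [1631 ≡ 7 mod 8 ⇒ (2/1631) = +1]
  = -(1631/591)    [QR: both ≡ 3 mod 4, sign flips]
  = -(449/591)    [1631 ≡ 449 mod 591]
  = -(591/449)    [QR: 449 ≡ 1 mod 4, sign kept]
  = -(142/449)    [591 ≡ 142 mod 449]
  = -(71/449)    [449 ≡ 1 mod 8 ⇒ (2/449) = +1]
  = -(449/71)    [QR: 449 ≡ 1 mod 4, sign kept]
  = -(23/71)    [449 ≡ 23 mod 71]
  = (71/23)    [QR: both ≡ 3 mod 4, sign flips]
  = (2/23)    [71 ≡ 2 mod 23]
  = (1/23)    [23 ≡ 7 mod 8 ⇒ (2/23) = +1]
  = 1    [(1/23) = 1]

1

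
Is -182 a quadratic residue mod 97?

yes

Pull out -1: (-182/97) = (-1/97)·(182/97). Since 97 ≡ 1 (mod 4), (-1/97) = +1. Now have (182/97).
Reduce the numerator: 182 ≡ 85 (mod 97), so (182/97) = (85/97).
85 ≡ 1 (mod 4), so quadratic reciprocity gives (85/97) = (97/85). Reduce: 97 ≡ 12 (mod 85). Now have (12/85).
Factor out 2: 12 = 2^2·3. Since 85 ≡ 5 (mod 8), (2/85) = -1, and (2/85)^2 = +1. Now have (3/85).
85 ≡ 1 (mod 4), so quadratic reciprocity gives (3/85) = (85/3). Reduce: 85 ≡ 1 (mod 3). Now have (1/3).
(1/3) = 1. Collecting the sign factors: 1.
(-182/97) = 1, and 97 is prime, so -182 is a quadratic residue mod 97.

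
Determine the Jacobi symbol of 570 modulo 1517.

-1

(570|1517)
  = -(285|1517)    [1517 ≡ 5 mod 8 ⇒ (2|1517) = -1]
  = -(1517|285)    [QR: 285 ≡ 1 mod 4, sign kept]
  = -(92|285)    [1517 ≡ 92 mod 285]
  = -(23|285)    [285 ≡ 5 mod 8 ⇒ (2|285)^2 = +1]
  = -(285|23)    [QR: 285 ≡ 1 mod 4, sign kept]
  = -(9|23)    [285 ≡ 9 mod 23]
  = -(23|9)    [QR: 9 ≡ 1 mod 4, sign kept]
  = -(5|9)    [23 ≡ 5 mod 9]
  = -(9|5)    [QR: 5 ≡ 1 mod 4, sign kept]
  = -(4|5)    [9 ≡ 4 mod 5]
  = -(1|5)    [5 ≡ 5 mod 8 ⇒ (2|5)^2 = +1]
  = -1    [(1|5) = 1]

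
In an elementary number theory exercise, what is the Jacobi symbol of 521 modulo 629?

-1

(521 / 629)
  = (629 / 521)    [QR: 521 ≡ 1 mod 4, sign kept]
  = (108 / 521)    [629 ≡ 108 mod 521]
  = (27 / 521)    [521 ≡ 1 mod 8 ⇒ (2 / 521)^2 = +1]
  = (521 / 27)    [QR: 521 ≡ 1 mod 4, sign kept]
  = (8 / 27)    [521 ≡ 8 mod 27]
  = -(1 / 27)    [27 ≡ 3 mod 8 ⇒ (2 / 27)^3 = -1]
  = -1    [(1 / 27) = 1]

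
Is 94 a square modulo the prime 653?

Factor out 2: 94 = 2·47. Since 653 ≡ 5 (mod 8), (2/653) = -1. Now have -(47/653).
653 ≡ 1 (mod 4), so quadratic reciprocity gives (47/653) = (653/47). Reduce: 653 ≡ 42 (mod 47). Now have -(42/47).
Factor out 2: 42 = 2·21. Since 47 ≡ 7 (mod 8), (2/47) = +1. Now have -(21/47).
21 ≡ 1 (mod 4), so quadratic reciprocity gives (21/47) = (47/21). Reduce: 47 ≡ 5 (mod 21). Now have -(5/21).
5 ≡ 1 (mod 4), so quadratic reciprocity gives (5/21) = (21/5). Reduce: 21 ≡ 1 (mod 5). Now have -(1/5).
(1/5) = 1. Collecting the sign factors: -1.
(94/653) = -1, and 653 is prime, so 94 is not a quadratic residue mod 653.

no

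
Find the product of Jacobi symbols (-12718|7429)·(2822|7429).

0

By multiplicativity, (-12718·2822|7429) = (-12718|7429)·(2822|7429).
First factor (-12718|7429):
Reduce the numerator: -12718 ≡ 2140 (mod 7429), so (-12718|7429) = (2140|7429).
Factor out 2: 2140 = 2^2·535. Since 7429 ≡ 5 (mod 8), (2|7429) = -1, and (2|7429)^2 = +1. Now have (535|7429).
7429 ≡ 1 (mod 4), so quadratic reciprocity gives (535|7429) = (7429|535). Reduce: 7429 ≡ 474 (mod 535). Now have (474|535).
Factor out 2: 474 = 2·237. Since 535 ≡ 7 (mod 8), (2|535) = +1. Now have (237|535).
237 ≡ 1 (mod 4), so quadratic reciprocity gives (237|535) = (535|237). Reduce: 535 ≡ 61 (mod 237). Now have (61|237).
61 ≡ 1 (mod 4), so quadratic reciprocity gives (61|237) = (237|61). Reduce: 237 ≡ 54 (mod 61). Now have (54|61).
Factor out 2: 54 = 2·27. Since 61 ≡ 5 (mod 8), (2|61) = -1. Now have -(27|61).
61 ≡ 1 (mod 4), so quadratic reciprocity gives (27|61) = (61|27). Reduce: 61 ≡ 7 (mod 27). Now have -(7|27).
Both 7 ≡ 3 and 27 ≡ 3 (mod 4), so reciprocity gives (7|27) = -(27|7). Reduce: 27 ≡ 6 (mod 7). Now have (6|7).
Factor out 2: 6 = 2·3. Since 7 ≡ 7 (mod 8), (2|7) = +1. Now have (3|7).
Both 3 ≡ 3 and 7 ≡ 3 (mod 4), so reciprocity gives (3|7) = -(7|3). Reduce: 7 ≡ 1 (mod 3). Now have -(1|3).
(1|3) = 1. Collecting the sign factors: -1.
Second factor (2822|7429):
Factor out 2: 2822 = 2·1411. Since 7429 ≡ 5 (mod 8), (2|7429) = -1. Now have -(1411|7429).
7429 ≡ 1 (mod 4), so quadratic reciprocity gives (1411|7429) = (7429|1411). Reduce: 7429 ≡ 374 (mod 1411). Now have -(374|1411).
Factor out 2: 374 = 2·187. Since 1411 ≡ 3 (mod 8), (2|1411) = -1. Now have (187|1411).
Both 187 ≡ 3 and 1411 ≡ 3 (mod 4), so reciprocity gives (187|1411) = -(1411|187). Reduce: 1411 ≡ 102 (mod 187). Now have -(102|187).
Factor out 2: 102 = 2·51. Since 187 ≡ 3 (mod 8), (2|187) = -1. Now have (51|187).
Both 51 ≡ 3 and 187 ≡ 3 (mod 4), so reciprocity gives (51|187) = -(187|51). Reduce: 187 ≡ 34 (mod 51). Now have -(34|51).
Factor out 2: 34 = 2·17. Since 51 ≡ 3 (mod 8), (2|51) = -1. Now have (17|51).
17 ≡ 1 (mod 4), so quadratic reciprocity gives (17|51) = (51|17). Reduce: 51 ≡ 0 (mod 17). Now have (0|17).
The numerator is now 0 with denominator 17 > 1: the symbol is 0.
Product: (-1)·(0) = 0.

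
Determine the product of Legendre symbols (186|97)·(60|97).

-1

By multiplicativity, (186·60|97) = (186|97)·(60|97).
First factor (186|97):
Reduce the numerator: 186 ≡ 89 (mod 97), so (186|97) = (89|97).
89 ≡ 1 (mod 4), so quadratic reciprocity gives (89|97) = (97|89). Reduce: 97 ≡ 8 (mod 89). Now have (8|89).
Factor out 2: 8 = 2^3. Since 89 ≡ 1 (mod 8), (2|89) = +1, and (2|89)^3 = +1. Now have (1|89).
(1|89) = 1. Collecting the sign factors: 1.
Second factor (60|97):
Factor out 2: 60 = 2^2·15. Since 97 ≡ 1 (mod 8), (2|97) = +1, and (2|97)^2 = +1. Now have (15|97).
97 ≡ 1 (mod 4), so quadratic reciprocity gives (15|97) = (97|15). Reduce: 97 ≡ 7 (mod 15). Now have (7|15).
Both 7 ≡ 3 and 15 ≡ 3 (mod 4), so reciprocity gives (7|15) = -(15|7). Reduce: 15 ≡ 1 (mod 7). Now have -(1|7).
(1|7) = 1. Collecting the sign factors: -1.
Product: (1)·(-1) = -1.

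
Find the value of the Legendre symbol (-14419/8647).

(-14419/8647)
  = (2875/8647)    [-14419 ≡ 2875 mod 8647]
  = -(8647/2875)    [QR: both ≡ 3 mod 4, sign flips]
  = -(22/2875)    [8647 ≡ 22 mod 2875]
  = (11/2875)    [2875 ≡ 3 mod 8 ⇒ (2/2875) = -1]
  = -(2875/11)    [QR: both ≡ 3 mod 4, sign flips]
  = -(4/11)    [2875 ≡ 4 mod 11]
  = -(1/11)    [11 ≡ 3 mod 8 ⇒ (2/11)^2 = +1]
  = -1    [(1/11) = 1]

-1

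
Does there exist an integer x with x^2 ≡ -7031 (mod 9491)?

Reduce the numerator: -7031 ≡ 2460 (mod 9491), so (-7031/9491) = (2460/9491).
Factor out 2: 2460 = 2^2·615. Since 9491 ≡ 3 (mod 8), (2/9491) = -1, and (2/9491)^2 = +1. Now have (615/9491).
Both 615 ≡ 3 and 9491 ≡ 3 (mod 4), so reciprocity gives (615/9491) = -(9491/615). Reduce: 9491 ≡ 266 (mod 615). Now have -(266/615).
Factor out 2: 266 = 2·133. Since 615 ≡ 7 (mod 8), (2/615) = +1. Now have -(133/615).
133 ≡ 1 (mod 4), so quadratic reciprocity gives (133/615) = (615/133). Reduce: 615 ≡ 83 (mod 133). Now have -(83/133).
133 ≡ 1 (mod 4), so quadratic reciprocity gives (83/133) = (133/83). Reduce: 133 ≡ 50 (mod 83). Now have -(50/83).
Factor out 2: 50 = 2·25. Since 83 ≡ 3 (mod 8), (2/83) = -1. Now have (25/83).
25 ≡ 1 (mod 4), so quadratic reciprocity gives (25/83) = (83/25). Reduce: 83 ≡ 8 (mod 25). Now have (8/25).
Factor out 2: 8 = 2^3. Since 25 ≡ 1 (mod 8), (2/25) = +1, and (2/25)^3 = +1. Now have (1/25).
(1/25) = 1. Collecting the sign factors: 1.
(-7031/9491) = 1, and 9491 is prime, so -7031 is a quadratic residue mod 9491.

yes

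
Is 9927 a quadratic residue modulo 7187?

no

Reduce the numerator: 9927 ≡ 2740 (mod 7187), so (9927|7187) = (2740|7187).
Factor out 2: 2740 = 2^2·685. Since 7187 ≡ 3 (mod 8), (2|7187) = -1, and (2|7187)^2 = +1. Now have (685|7187).
685 ≡ 1 (mod 4), so quadratic reciprocity gives (685|7187) = (7187|685). Reduce: 7187 ≡ 337 (mod 685). Now have (337|685).
337 ≡ 1 (mod 4), so quadratic reciprocity gives (337|685) = (685|337). Reduce: 685 ≡ 11 (mod 337). Now have (11|337).
337 ≡ 1 (mod 4), so quadratic reciprocity gives (11|337) = (337|11). Reduce: 337 ≡ 7 (mod 11). Now have (7|11).
Both 7 ≡ 3 and 11 ≡ 3 (mod 4), so reciprocity gives (7|11) = -(11|7). Reduce: 11 ≡ 4 (mod 7). Now have -(4|7).
Factor out 2: 4 = 2^2. Since 7 ≡ 7 (mod 8), (2|7) = +1, and (2|7)^2 = +1. Now have -(1|7).
(1|7) = 1. Collecting the sign factors: -1.
The Legendre symbol is -1, so x^2 ≡ 9927 (mod 7187) has no solution.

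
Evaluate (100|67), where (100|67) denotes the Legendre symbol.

(100|67)
  = (33|67)    [100 ≡ 33 mod 67]
  = (67|33)    [QR: 33 ≡ 1 mod 4, sign kept]
  = (1|33)    [67 ≡ 1 mod 33]
  = 1    [(1|33) = 1]

1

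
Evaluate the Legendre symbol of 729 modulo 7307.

1

729 ≡ 1 (mod 4), so quadratic reciprocity gives (729 / 7307) = (7307 / 729). Reduce: 7307 ≡ 17 (mod 729). Now have (17 / 729).
17 ≡ 1 (mod 4), so quadratic reciprocity gives (17 / 729) = (729 / 17). Reduce: 729 ≡ 15 (mod 17). Now have (15 / 17).
17 ≡ 1 (mod 4), so quadratic reciprocity gives (15 / 17) = (17 / 15). Reduce: 17 ≡ 2 (mod 15). Now have (2 / 15).
Factor out 2: 2 = 2. Since 15 ≡ 7 (mod 8), (2 / 15) = +1. Now have (1 / 15).
(1 / 15) = 1. Collecting the sign factors: 1.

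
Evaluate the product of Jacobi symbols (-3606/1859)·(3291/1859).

By multiplicativity, (-3606·3291/1859) = (-3606/1859)·(3291/1859).
First factor (-3606/1859):
Reduce the numerator: -3606 ≡ 112 (mod 1859), so (-3606/1859) = (112/1859).
Factor out 2: 112 = 2^4·7. Since 1859 ≡ 3 (mod 8), (2/1859) = -1, and (2/1859)^4 = +1. Now have (7/1859).
Both 7 ≡ 3 and 1859 ≡ 3 (mod 4), so reciprocity gives (7/1859) = -(1859/7). Reduce: 1859 ≡ 4 (mod 7). Now have -(4/7).
Factor out 2: 4 = 2^2. Since 7 ≡ 7 (mod 8), (2/7) = +1, and (2/7)^2 = +1. Now have -(1/7).
(1/7) = 1. Collecting the sign factors: -1.
Second factor (3291/1859):
Reduce the numerator: 3291 ≡ 1432 (mod 1859), so (3291/1859) = (1432/1859).
Factor out 2: 1432 = 2^3·179. Since 1859 ≡ 3 (mod 8), (2/1859) = -1, and (2/1859)^3 = -1. Now have -(179/1859).
Both 179 ≡ 3 and 1859 ≡ 3 (mod 4), so reciprocity gives (179/1859) = -(1859/179). Reduce: 1859 ≡ 69 (mod 179). Now have (69/179).
69 ≡ 1 (mod 4), so quadratic reciprocity gives (69/179) = (179/69). Reduce: 179 ≡ 41 (mod 69). Now have (41/69).
41 ≡ 1 (mod 4), so quadratic reciprocity gives (41/69) = (69/41). Reduce: 69 ≡ 28 (mod 41). Now have (28/41).
Factor out 2: 28 = 2^2·7. Since 41 ≡ 1 (mod 8), (2/41) = +1, and (2/41)^2 = +1. Now have (7/41).
41 ≡ 1 (mod 4), so quadratic reciprocity gives (7/41) = (41/7). Reduce: 41 ≡ 6 (mod 7). Now have (6/7).
Factor out 2: 6 = 2·3. Since 7 ≡ 7 (mod 8), (2/7) = +1. Now have (3/7).
Both 3 ≡ 3 and 7 ≡ 3 (mod 4), so reciprocity gives (3/7) = -(7/3). Reduce: 7 ≡ 1 (mod 3). Now have -(1/3).
(1/3) = 1. Collecting the sign factors: -1.
Product: (-1)·(-1) = 1.

1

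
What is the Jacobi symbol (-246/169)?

1

(-246/169)
  = (92/169)    [-246 ≡ 92 mod 169]
  = (23/169)    [169 ≡ 1 mod 8 ⇒ (2/169)^2 = +1]
  = (169/23)    [QR: 169 ≡ 1 mod 4, sign kept]
  = (8/23)    [169 ≡ 8 mod 23]
  = (1/23)    [23 ≡ 7 mod 8 ⇒ (2/23)^3 = +1]
  = 1    [(1/23) = 1]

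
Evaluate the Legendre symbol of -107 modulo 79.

1

Pull out -1: (-107/79) = (-1/79)·(107/79). Since 79 ≡ 3 (mod 4), (-1/79) = -1. Now have -(107/79).
Reduce the numerator: 107 ≡ 28 (mod 79), so (107/79) = (28/79).
Factor out 2: 28 = 2^2·7. Since 79 ≡ 7 (mod 8), (2/79) = +1, and (2/79)^2 = +1. Now have -(7/79).
Both 7 ≡ 3 and 79 ≡ 3 (mod 4), so reciprocity gives (7/79) = -(79/7). Reduce: 79 ≡ 2 (mod 7). Now have (2/7).
Factor out 2: 2 = 2. Since 7 ≡ 7 (mod 8), (2/7) = +1. Now have (1/7).
(1/7) = 1. Collecting the sign factors: 1.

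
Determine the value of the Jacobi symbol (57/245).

57 ≡ 1 (mod 4), so quadratic reciprocity gives (57/245) = (245/57). Reduce: 245 ≡ 17 (mod 57). Now have (17/57).
17 ≡ 1 (mod 4), so quadratic reciprocity gives (17/57) = (57/17). Reduce: 57 ≡ 6 (mod 17). Now have (6/17).
Factor out 2: 6 = 2·3. Since 17 ≡ 1 (mod 8), (2/17) = +1. Now have (3/17).
17 ≡ 1 (mod 4), so quadratic reciprocity gives (3/17) = (17/3). Reduce: 17 ≡ 2 (mod 3). Now have (2/3).
Factor out 2: 2 = 2. Since 3 ≡ 3 (mod 8), (2/3) = -1. Now have -(1/3).
(1/3) = 1. Collecting the sign factors: -1.

-1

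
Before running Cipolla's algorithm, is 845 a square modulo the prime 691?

Reduce the numerator: 845 ≡ 154 (mod 691), so (845/691) = (154/691).
Factor out 2: 154 = 2·77. Since 691 ≡ 3 (mod 8), (2/691) = -1. Now have -(77/691).
77 ≡ 1 (mod 4), so quadratic reciprocity gives (77/691) = (691/77). Reduce: 691 ≡ 75 (mod 77). Now have -(75/77).
77 ≡ 1 (mod 4), so quadratic reciprocity gives (75/77) = (77/75). Reduce: 77 ≡ 2 (mod 75). Now have -(2/75).
Factor out 2: 2 = 2. Since 75 ≡ 3 (mod 8), (2/75) = -1. Now have (1/75).
(1/75) = 1. Collecting the sign factors: 1.
The Legendre symbol is 1, so x^2 ≡ 845 (mod 691) has solution.

yes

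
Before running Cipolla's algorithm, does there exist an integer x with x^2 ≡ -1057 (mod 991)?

(-1057|991)
  = (925|991)    [-1057 ≡ 925 mod 991]
  = (991|925)    [QR: 925 ≡ 1 mod 4, sign kept]
  = (66|925)    [991 ≡ 66 mod 925]
  = -(33|925)    [925 ≡ 5 mod 8 ⇒ (2|925) = -1]
  = -(925|33)    [QR: 33 ≡ 1 mod 4, sign kept]
  = -(1|33)    [925 ≡ 1 mod 33]
  = -1    [(1|33) = 1]
(-1057|991) = -1, and 991 is prime, so -1057 is not a quadratic residue mod 991.

no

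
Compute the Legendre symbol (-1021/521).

Reduce the numerator: -1021 ≡ 21 (mod 521), so (-1021/521) = (21/521).
21 ≡ 1 (mod 4), so quadratic reciprocity gives (21/521) = (521/21). Reduce: 521 ≡ 17 (mod 21). Now have (17/21).
17 ≡ 1 (mod 4), so quadratic reciprocity gives (17/21) = (21/17). Reduce: 21 ≡ 4 (mod 17). Now have (4/17).
Factor out 2: 4 = 2^2. Since 17 ≡ 1 (mod 8), (2/17) = +1, and (2/17)^2 = +1. Now have (1/17).
(1/17) = 1. Collecting the sign factors: 1.

1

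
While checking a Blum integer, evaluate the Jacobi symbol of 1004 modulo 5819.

1

Factor out 2: 1004 = 2^2·251. Since 5819 ≡ 3 (mod 8), (2|5819) = -1, and (2|5819)^2 = +1. Now have (251|5819).
Both 251 ≡ 3 and 5819 ≡ 3 (mod 4), so reciprocity gives (251|5819) = -(5819|251). Reduce: 5819 ≡ 46 (mod 251). Now have -(46|251).
Factor out 2: 46 = 2·23. Since 251 ≡ 3 (mod 8), (2|251) = -1. Now have (23|251).
Both 23 ≡ 3 and 251 ≡ 3 (mod 4), so reciprocity gives (23|251) = -(251|23). Reduce: 251 ≡ 21 (mod 23). Now have -(21|23).
21 ≡ 1 (mod 4), so quadratic reciprocity gives (21|23) = (23|21). Reduce: 23 ≡ 2 (mod 21). Now have -(2|21).
Factor out 2: 2 = 2. Since 21 ≡ 5 (mod 8), (2|21) = -1. Now have (1|21).
(1|21) = 1. Collecting the sign factors: 1.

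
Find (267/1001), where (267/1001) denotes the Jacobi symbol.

1001 ≡ 1 (mod 4), so quadratic reciprocity gives (267/1001) = (1001/267). Reduce: 1001 ≡ 200 (mod 267). Now have (200/267).
Factor out 2: 200 = 2^3·25. Since 267 ≡ 3 (mod 8), (2/267) = -1, and (2/267)^3 = -1. Now have -(25/267).
25 ≡ 1 (mod 4), so quadratic reciprocity gives (25/267) = (267/25). Reduce: 267 ≡ 17 (mod 25). Now have -(17/25).
17 ≡ 1 (mod 4), so quadratic reciprocity gives (17/25) = (25/17). Reduce: 25 ≡ 8 (mod 17). Now have -(8/17).
Factor out 2: 8 = 2^3. Since 17 ≡ 1 (mod 8), (2/17) = +1, and (2/17)^3 = +1. Now have -(1/17).
(1/17) = 1. Collecting the sign factors: -1.

-1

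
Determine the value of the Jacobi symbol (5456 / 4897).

(5456 / 4897)
  = (559 / 4897)    [5456 ≡ 559 mod 4897]
  = (4897 / 559)    [QR: 4897 ≡ 1 mod 4, sign kept]
  = (425 / 559)    [4897 ≡ 425 mod 559]
  = (559 / 425)    [QR: 425 ≡ 1 mod 4, sign kept]
  = (134 / 425)    [559 ≡ 134 mod 425]
  = (67 / 425)    [425 ≡ 1 mod 8 ⇒ (2 / 425) = +1]
  = (425 / 67)    [QR: 425 ≡ 1 mod 4, sign kept]
  = (23 / 67)    [425 ≡ 23 mod 67]
  = -(67 / 23)    [QR: both ≡ 3 mod 4, sign flips]
  = -(21 / 23)    [67 ≡ 21 mod 23]
  = -(23 / 21)    [QR: 21 ≡ 1 mod 4, sign kept]
  = -(2 / 21)    [23 ≡ 2 mod 21]
  = (1 / 21)    [21 ≡ 5 mod 8 ⇒ (2 / 21) = -1]
  = 1    [(1 / 21) = 1]

1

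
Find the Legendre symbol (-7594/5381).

Pull out -1: (-7594/5381) = (-1/5381)·(7594/5381). Since 5381 ≡ 1 (mod 4), (-1/5381) = +1. Now have (7594/5381).
Reduce the numerator: 7594 ≡ 2213 (mod 5381), so (7594/5381) = (2213/5381).
2213 ≡ 1 (mod 4), so quadratic reciprocity gives (2213/5381) = (5381/2213). Reduce: 5381 ≡ 955 (mod 2213). Now have (955/2213).
2213 ≡ 1 (mod 4), so quadratic reciprocity gives (955/2213) = (2213/955). Reduce: 2213 ≡ 303 (mod 955). Now have (303/955).
Both 303 ≡ 3 and 955 ≡ 3 (mod 4), so reciprocity gives (303/955) = -(955/303). Reduce: 955 ≡ 46 (mod 303). Now have -(46/303).
Factor out 2: 46 = 2·23. Since 303 ≡ 7 (mod 8), (2/303) = +1. Now have -(23/303).
Both 23 ≡ 3 and 303 ≡ 3 (mod 4), so reciprocity gives (23/303) = -(303/23). Reduce: 303 ≡ 4 (mod 23). Now have (4/23).
Factor out 2: 4 = 2^2. Since 23 ≡ 7 (mod 8), (2/23) = +1, and (2/23)^2 = +1. Now have (1/23).
(1/23) = 1. Collecting the sign factors: 1.

1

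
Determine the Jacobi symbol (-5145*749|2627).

1

By multiplicativity, (-5145·749|2627) = (-5145|2627)·(749|2627).
First factor (-5145|2627):
Reduce the numerator: -5145 ≡ 109 (mod 2627), so (-5145|2627) = (109|2627).
109 ≡ 1 (mod 4), so quadratic reciprocity gives (109|2627) = (2627|109). Reduce: 2627 ≡ 11 (mod 109). Now have (11|109).
109 ≡ 1 (mod 4), so quadratic reciprocity gives (11|109) = (109|11). Reduce: 109 ≡ 10 (mod 11). Now have (10|11).
Factor out 2: 10 = 2·5. Since 11 ≡ 3 (mod 8), (2|11) = -1. Now have -(5|11).
5 ≡ 1 (mod 4), so quadratic reciprocity gives (5|11) = (11|5). Reduce: 11 ≡ 1 (mod 5). Now have -(1|5).
(1|5) = 1. Collecting the sign factors: -1.
Second factor (749|2627):
749 ≡ 1 (mod 4), so quadratic reciprocity gives (749|2627) = (2627|749). Reduce: 2627 ≡ 380 (mod 749). Now have (380|749).
Factor out 2: 380 = 2^2·95. Since 749 ≡ 5 (mod 8), (2|749) = -1, and (2|749)^2 = +1. Now have (95|749).
749 ≡ 1 (mod 4), so quadratic reciprocity gives (95|749) = (749|95). Reduce: 749 ≡ 84 (mod 95). Now have (84|95).
Factor out 2: 84 = 2^2·21. Since 95 ≡ 7 (mod 8), (2|95) = +1, and (2|95)^2 = +1. Now have (21|95).
21 ≡ 1 (mod 4), so quadratic reciprocity gives (21|95) = (95|21). Reduce: 95 ≡ 11 (mod 21). Now have (11|21).
21 ≡ 1 (mod 4), so quadratic reciprocity gives (11|21) = (21|11). Reduce: 21 ≡ 10 (mod 11). Now have (10|11).
Factor out 2: 10 = 2·5. Since 11 ≡ 3 (mod 8), (2|11) = -1. Now have -(5|11).
5 ≡ 1 (mod 4), so quadratic reciprocity gives (5|11) = (11|5). Reduce: 11 ≡ 1 (mod 5). Now have -(1|5).
(1|5) = 1. Collecting the sign factors: -1.
Product: (-1)·(-1) = 1.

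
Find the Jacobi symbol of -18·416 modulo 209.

1

By multiplicativity, (-18·416 / 209) = (-18 / 209)·(416 / 209).
First factor (-18 / 209):
Reduce the numerator: -18 ≡ 191 (mod 209), so (-18 / 209) = (191 / 209).
209 ≡ 1 (mod 4), so quadratic reciprocity gives (191 / 209) = (209 / 191). Reduce: 209 ≡ 18 (mod 191). Now have (18 / 191).
Factor out 2: 18 = 2·9. Since 191 ≡ 7 (mod 8), (2 / 191) = +1. Now have (9 / 191).
9 ≡ 1 (mod 4), so quadratic reciprocity gives (9 / 191) = (191 / 9). Reduce: 191 ≡ 2 (mod 9). Now have (2 / 9).
Factor out 2: 2 = 2. Since 9 ≡ 1 (mod 8), (2 / 9) = +1. Now have (1 / 9).
(1 / 9) = 1. Collecting the sign factors: 1.
Second factor (416 / 209):
Reduce the numerator: 416 ≡ 207 (mod 209), so (416 / 209) = (207 / 209).
209 ≡ 1 (mod 4), so quadratic reciprocity gives (207 / 209) = (209 / 207). Reduce: 209 ≡ 2 (mod 207). Now have (2 / 207).
Factor out 2: 2 = 2. Since 207 ≡ 7 (mod 8), (2 / 207) = +1. Now have (1 / 207).
(1 / 207) = 1. Collecting the sign factors: 1.
Product: (1)·(1) = 1.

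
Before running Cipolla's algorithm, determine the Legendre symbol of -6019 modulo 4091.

Reduce the numerator: -6019 ≡ 2163 (mod 4091), so (-6019|4091) = (2163|4091).
Both 2163 ≡ 3 and 4091 ≡ 3 (mod 4), so reciprocity gives (2163|4091) = -(4091|2163). Reduce: 4091 ≡ 1928 (mod 2163). Now have -(1928|2163).
Factor out 2: 1928 = 2^3·241. Since 2163 ≡ 3 (mod 8), (2|2163) = -1, and (2|2163)^3 = -1. Now have (241|2163).
241 ≡ 1 (mod 4), so quadratic reciprocity gives (241|2163) = (2163|241). Reduce: 2163 ≡ 235 (mod 241). Now have (235|241).
241 ≡ 1 (mod 4), so quadratic reciprocity gives (235|241) = (241|235). Reduce: 241 ≡ 6 (mod 235). Now have (6|235).
Factor out 2: 6 = 2·3. Since 235 ≡ 3 (mod 8), (2|235) = -1. Now have -(3|235).
Both 3 ≡ 3 and 235 ≡ 3 (mod 4), so reciprocity gives (3|235) = -(235|3). Reduce: 235 ≡ 1 (mod 3). Now have (1|3).
(1|3) = 1. Collecting the sign factors: 1.

1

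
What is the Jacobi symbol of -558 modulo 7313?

1

Reduce the numerator: -558 ≡ 6755 (mod 7313), so (-558/7313) = (6755/7313).
7313 ≡ 1 (mod 4), so quadratic reciprocity gives (6755/7313) = (7313/6755). Reduce: 7313 ≡ 558 (mod 6755). Now have (558/6755).
Factor out 2: 558 = 2·279. Since 6755 ≡ 3 (mod 8), (2/6755) = -1. Now have -(279/6755).
Both 279 ≡ 3 and 6755 ≡ 3 (mod 4), so reciprocity gives (279/6755) = -(6755/279). Reduce: 6755 ≡ 59 (mod 279). Now have (59/279).
Both 59 ≡ 3 and 279 ≡ 3 (mod 4), so reciprocity gives (59/279) = -(279/59). Reduce: 279 ≡ 43 (mod 59). Now have -(43/59).
Both 43 ≡ 3 and 59 ≡ 3 (mod 4), so reciprocity gives (43/59) = -(59/43). Reduce: 59 ≡ 16 (mod 43). Now have (16/43).
Factor out 2: 16 = 2^4. Since 43 ≡ 3 (mod 8), (2/43) = -1, and (2/43)^4 = +1. Now have (1/43).
(1/43) = 1. Collecting the sign factors: 1.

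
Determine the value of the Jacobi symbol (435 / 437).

-1

(435 / 437)
  = (437 / 435)    [QR: 437 ≡ 1 mod 4, sign kept]
  = (2 / 435)    [437 ≡ 2 mod 435]
  = -(1 / 435)    [435 ≡ 3 mod 8 ⇒ (2 / 435) = -1]
  = -1    [(1 / 435) = 1]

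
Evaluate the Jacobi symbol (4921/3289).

1

(4921/3289)
  = (1632/3289)    [4921 ≡ 1632 mod 3289]
  = (51/3289)    [3289 ≡ 1 mod 8 ⇒ (2/3289)^5 = +1]
  = (3289/51)    [QR: 3289 ≡ 1 mod 4, sign kept]
  = (25/51)    [3289 ≡ 25 mod 51]
  = (51/25)    [QR: 25 ≡ 1 mod 4, sign kept]
  = (1/25)    [51 ≡ 1 mod 25]
  = 1    [(1/25) = 1]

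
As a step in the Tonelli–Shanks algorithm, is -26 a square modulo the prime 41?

no

(-26|41)
  = (26|41)    [41 ≡ 1 mod 4 ⇒ (-1|41) = +1]
  = (13|41)    [41 ≡ 1 mod 8 ⇒ (2|41) = +1]
  = (41|13)    [QR: 13 ≡ 1 mod 4, sign kept]
  = (2|13)    [41 ≡ 2 mod 13]
  = -(1|13)    [13 ≡ 5 mod 8 ⇒ (2|13) = -1]
  = -1    [(1|13) = 1]
The Legendre symbol is -1, so x^2 ≡ -26 (mod 41) has no solution.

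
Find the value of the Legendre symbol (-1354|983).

Reduce the numerator: -1354 ≡ 612 (mod 983), so (-1354|983) = (612|983).
Factor out 2: 612 = 2^2·153. Since 983 ≡ 7 (mod 8), (2|983) = +1, and (2|983)^2 = +1. Now have (153|983).
153 ≡ 1 (mod 4), so quadratic reciprocity gives (153|983) = (983|153). Reduce: 983 ≡ 65 (mod 153). Now have (65|153).
65 ≡ 1 (mod 4), so quadratic reciprocity gives (65|153) = (153|65). Reduce: 153 ≡ 23 (mod 65). Now have (23|65).
65 ≡ 1 (mod 4), so quadratic reciprocity gives (23|65) = (65|23). Reduce: 65 ≡ 19 (mod 23). Now have (19|23).
Both 19 ≡ 3 and 23 ≡ 3 (mod 4), so reciprocity gives (19|23) = -(23|19). Reduce: 23 ≡ 4 (mod 19). Now have -(4|19).
Factor out 2: 4 = 2^2. Since 19 ≡ 3 (mod 8), (2|19) = -1, and (2|19)^2 = +1. Now have -(1|19).
(1|19) = 1. Collecting the sign factors: -1.

-1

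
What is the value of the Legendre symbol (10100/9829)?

Reduce the numerator: 10100 ≡ 271 (mod 9829), so (10100/9829) = (271/9829).
9829 ≡ 1 (mod 4), so quadratic reciprocity gives (271/9829) = (9829/271). Reduce: 9829 ≡ 73 (mod 271). Now have (73/271).
73 ≡ 1 (mod 4), so quadratic reciprocity gives (73/271) = (271/73). Reduce: 271 ≡ 52 (mod 73). Now have (52/73).
Factor out 2: 52 = 2^2·13. Since 73 ≡ 1 (mod 8), (2/73) = +1, and (2/73)^2 = +1. Now have (13/73).
13 ≡ 1 (mod 4), so quadratic reciprocity gives (13/73) = (73/13). Reduce: 73 ≡ 8 (mod 13). Now have (8/13).
Factor out 2: 8 = 2^3. Since 13 ≡ 5 (mod 8), (2/13) = -1, and (2/13)^3 = -1. Now have -(1/13).
(1/13) = 1. Collecting the sign factors: -1.

-1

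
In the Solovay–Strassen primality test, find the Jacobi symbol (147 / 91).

0

(147 / 91)
  = (56 / 91)    [147 ≡ 56 mod 91]
  = -(7 / 91)    [91 ≡ 3 mod 8 ⇒ (2 / 91)^3 = -1]
  = (91 / 7)    [QR: both ≡ 3 mod 4, sign flips]
  = (0 / 7)    [91 ≡ 0 mod 7]
  = 0    [numerator 0, gcd > 1]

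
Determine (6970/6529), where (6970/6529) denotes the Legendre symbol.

(6970/6529)
  = (441/6529)    [6970 ≡ 441 mod 6529]
  = (6529/441)    [QR: 441 ≡ 1 mod 4, sign kept]
  = (355/441)    [6529 ≡ 355 mod 441]
  = (441/355)    [QR: 441 ≡ 1 mod 4, sign kept]
  = (86/355)    [441 ≡ 86 mod 355]
  = -(43/355)    [355 ≡ 3 mod 8 ⇒ (2/355) = -1]
  = (355/43)    [QR: both ≡ 3 mod 4, sign flips]
  = (11/43)    [355 ≡ 11 mod 43]
  = -(43/11)    [QR: both ≡ 3 mod 4, sign flips]
  = -(10/11)    [43 ≡ 10 mod 11]
  = (5/11)    [11 ≡ 3 mod 8 ⇒ (2/11) = -1]
  = (11/5)    [QR: 5 ≡ 1 mod 4, sign kept]
  = (1/5)    [11 ≡ 1 mod 5]
  = 1    [(1/5) = 1]

1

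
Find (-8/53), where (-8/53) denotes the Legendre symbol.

-1

(-8/53)
  = (45/53)    [-8 ≡ 45 mod 53]
  = (53/45)    [QR: 45 ≡ 1 mod 4, sign kept]
  = (8/45)    [53 ≡ 8 mod 45]
  = -(1/45)    [45 ≡ 5 mod 8 ⇒ (2/45)^3 = -1]
  = -1    [(1/45) = 1]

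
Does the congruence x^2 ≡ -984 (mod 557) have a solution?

(-984|557)
  = (130|557)    [-984 ≡ 130 mod 557]
  = -(65|557)    [557 ≡ 5 mod 8 ⇒ (2|557) = -1]
  = -(557|65)    [QR: 65 ≡ 1 mod 4, sign kept]
  = -(37|65)    [557 ≡ 37 mod 65]
  = -(65|37)    [QR: 37 ≡ 1 mod 4, sign kept]
  = -(28|37)    [65 ≡ 28 mod 37]
  = -(7|37)    [37 ≡ 5 mod 8 ⇒ (2|37)^2 = +1]
  = -(37|7)    [QR: 37 ≡ 1 mod 4, sign kept]
  = -(2|7)    [37 ≡ 2 mod 7]
  = -(1|7)    [7 ≡ 7 mod 8 ⇒ (2|7) = +1]
  = -1    [(1|7) = 1]
The Legendre symbol is -1, so x^2 ≡ -984 (mod 557) has no solution.

no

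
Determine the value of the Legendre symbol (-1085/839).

1

Reduce the numerator: -1085 ≡ 593 (mod 839), so (-1085/839) = (593/839).
593 ≡ 1 (mod 4), so quadratic reciprocity gives (593/839) = (839/593). Reduce: 839 ≡ 246 (mod 593). Now have (246/593).
Factor out 2: 246 = 2·123. Since 593 ≡ 1 (mod 8), (2/593) = +1. Now have (123/593).
593 ≡ 1 (mod 4), so quadratic reciprocity gives (123/593) = (593/123). Reduce: 593 ≡ 101 (mod 123). Now have (101/123).
101 ≡ 1 (mod 4), so quadratic reciprocity gives (101/123) = (123/101). Reduce: 123 ≡ 22 (mod 101). Now have (22/101).
Factor out 2: 22 = 2·11. Since 101 ≡ 5 (mod 8), (2/101) = -1. Now have -(11/101).
101 ≡ 1 (mod 4), so quadratic reciprocity gives (11/101) = (101/11). Reduce: 101 ≡ 2 (mod 11). Now have -(2/11).
Factor out 2: 2 = 2. Since 11 ≡ 3 (mod 8), (2/11) = -1. Now have (1/11).
(1/11) = 1. Collecting the sign factors: 1.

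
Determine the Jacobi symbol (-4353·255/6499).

By multiplicativity, (-4353·255/6499) = (-4353/6499)·(255/6499).
First factor (-4353/6499):
Reduce the numerator: -4353 ≡ 2146 (mod 6499), so (-4353/6499) = (2146/6499).
Factor out 2: 2146 = 2·1073. Since 6499 ≡ 3 (mod 8), (2/6499) = -1. Now have -(1073/6499).
1073 ≡ 1 (mod 4), so quadratic reciprocity gives (1073/6499) = (6499/1073). Reduce: 6499 ≡ 61 (mod 1073). Now have -(61/1073).
61 ≡ 1 (mod 4), so quadratic reciprocity gives (61/1073) = (1073/61). Reduce: 1073 ≡ 36 (mod 61). Now have -(36/61).
Factor out 2: 36 = 2^2·9. Since 61 ≡ 5 (mod 8), (2/61) = -1, and (2/61)^2 = +1. Now have -(9/61).
9 ≡ 1 (mod 4), so quadratic reciprocity gives (9/61) = (61/9). Reduce: 61 ≡ 7 (mod 9). Now have -(7/9).
9 ≡ 1 (mod 4), so quadratic reciprocity gives (7/9) = (9/7). Reduce: 9 ≡ 2 (mod 7). Now have -(2/7).
Factor out 2: 2 = 2. Since 7 ≡ 7 (mod 8), (2/7) = +1. Now have -(1/7).
(1/7) = 1. Collecting the sign factors: -1.
Second factor (255/6499):
Both 255 ≡ 3 and 6499 ≡ 3 (mod 4), so reciprocity gives (255/6499) = -(6499/255). Reduce: 6499 ≡ 124 (mod 255). Now have -(124/255).
Factor out 2: 124 = 2^2·31. Since 255 ≡ 7 (mod 8), (2/255) = +1, and (2/255)^2 = +1. Now have -(31/255).
Both 31 ≡ 3 and 255 ≡ 3 (mod 4), so reciprocity gives (31/255) = -(255/31). Reduce: 255 ≡ 7 (mod 31). Now have (7/31).
Both 7 ≡ 3 and 31 ≡ 3 (mod 4), so reciprocity gives (7/31) = -(31/7). Reduce: 31 ≡ 3 (mod 7). Now have -(3/7).
Both 3 ≡ 3 and 7 ≡ 3 (mod 4), so reciprocity gives (3/7) = -(7/3). Reduce: 7 ≡ 1 (mod 3). Now have (1/3).
(1/3) = 1. Collecting the sign factors: 1.
Product: (-1)·(1) = -1.

-1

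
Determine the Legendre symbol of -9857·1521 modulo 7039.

1

By multiplicativity, (-9857·1521/7039) = (-9857/7039)·(1521/7039).
First factor (-9857/7039):
Reduce the numerator: -9857 ≡ 4221 (mod 7039), so (-9857/7039) = (4221/7039).
4221 ≡ 1 (mod 4), so quadratic reciprocity gives (4221/7039) = (7039/4221). Reduce: 7039 ≡ 2818 (mod 4221). Now have (2818/4221).
Factor out 2: 2818 = 2·1409. Since 4221 ≡ 5 (mod 8), (2/4221) = -1. Now have -(1409/4221).
1409 ≡ 1 (mod 4), so quadratic reciprocity gives (1409/4221) = (4221/1409). Reduce: 4221 ≡ 1403 (mod 1409). Now have -(1403/1409).
1409 ≡ 1 (mod 4), so quadratic reciprocity gives (1403/1409) = (1409/1403). Reduce: 1409 ≡ 6 (mod 1403). Now have -(6/1403).
Factor out 2: 6 = 2·3. Since 1403 ≡ 3 (mod 8), (2/1403) = -1. Now have (3/1403).
Both 3 ≡ 3 and 1403 ≡ 3 (mod 4), so reciprocity gives (3/1403) = -(1403/3). Reduce: 1403 ≡ 2 (mod 3). Now have -(2/3).
Factor out 2: 2 = 2. Since 3 ≡ 3 (mod 8), (2/3) = -1. Now have (1/3).
(1/3) = 1. Collecting the sign factors: 1.
Second factor (1521/7039):
1521 ≡ 1 (mod 4), so quadratic reciprocity gives (1521/7039) = (7039/1521). Reduce: 7039 ≡ 955 (mod 1521). Now have (955/1521).
1521 ≡ 1 (mod 4), so quadratic reciprocity gives (955/1521) = (1521/955). Reduce: 1521 ≡ 566 (mod 955). Now have (566/955).
Factor out 2: 566 = 2·283. Since 955 ≡ 3 (mod 8), (2/955) = -1. Now have -(283/955).
Both 283 ≡ 3 and 955 ≡ 3 (mod 4), so reciprocity gives (283/955) = -(955/283). Reduce: 955 ≡ 106 (mod 283). Now have (106/283).
Factor out 2: 106 = 2·53. Since 283 ≡ 3 (mod 8), (2/283) = -1. Now have -(53/283).
53 ≡ 1 (mod 4), so quadratic reciprocity gives (53/283) = (283/53). Reduce: 283 ≡ 18 (mod 53). Now have -(18/53).
Factor out 2: 18 = 2·9. Since 53 ≡ 5 (mod 8), (2/53) = -1. Now have (9/53).
9 ≡ 1 (mod 4), so quadratic reciprocity gives (9/53) = (53/9). Reduce: 53 ≡ 8 (mod 9). Now have (8/9).
Factor out 2: 8 = 2^3. Since 9 ≡ 1 (mod 8), (2/9) = +1, and (2/9)^3 = +1. Now have (1/9).
(1/9) = 1. Collecting the sign factors: 1.
Product: (1)·(1) = 1.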